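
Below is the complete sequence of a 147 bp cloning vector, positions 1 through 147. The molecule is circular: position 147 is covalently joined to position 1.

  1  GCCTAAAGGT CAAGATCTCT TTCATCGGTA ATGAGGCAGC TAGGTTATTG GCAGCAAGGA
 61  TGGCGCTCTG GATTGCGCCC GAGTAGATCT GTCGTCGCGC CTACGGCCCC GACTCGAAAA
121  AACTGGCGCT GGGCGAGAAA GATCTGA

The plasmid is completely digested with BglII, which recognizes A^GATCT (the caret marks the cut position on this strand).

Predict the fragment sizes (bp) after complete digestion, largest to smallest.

BglII sites (AGATCT) start at positions 13, 85, 140.
BglII cuts after the first base of each site, so after positions 13, 85, 140.
Circular molecule, 3 cuts → 3 fragments:
  14–85 → 72 bp
  86–140 → 55 bp
  141–147 then 1–13 → 7 + 13 = 20 bp
Sorted largest to smallest: 72, 55, 20 bp.

72, 55, 20 bp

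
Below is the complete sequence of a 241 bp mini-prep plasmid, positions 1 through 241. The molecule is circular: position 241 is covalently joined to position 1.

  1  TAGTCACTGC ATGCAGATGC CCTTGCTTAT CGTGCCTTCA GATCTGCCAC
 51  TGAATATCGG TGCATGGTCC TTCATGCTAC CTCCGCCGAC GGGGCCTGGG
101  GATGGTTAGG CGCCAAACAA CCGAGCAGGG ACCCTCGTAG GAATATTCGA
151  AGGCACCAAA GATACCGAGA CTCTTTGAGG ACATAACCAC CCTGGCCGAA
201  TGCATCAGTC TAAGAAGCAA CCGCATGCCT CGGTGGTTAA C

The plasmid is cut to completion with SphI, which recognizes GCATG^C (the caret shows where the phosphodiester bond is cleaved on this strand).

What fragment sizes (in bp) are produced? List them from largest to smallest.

SphI sites (GCATGC) start at positions 9, 223.
SphI cuts after base 5 of each site (before the last base), so after positions 13, 227.
Circular molecule, 2 cuts → 2 fragments:
  14–227 → 214 bp
  228–241 then 1–13 → 14 + 13 = 27 bp
Sorted largest to smallest: 214, 27 bp.

214, 27 bp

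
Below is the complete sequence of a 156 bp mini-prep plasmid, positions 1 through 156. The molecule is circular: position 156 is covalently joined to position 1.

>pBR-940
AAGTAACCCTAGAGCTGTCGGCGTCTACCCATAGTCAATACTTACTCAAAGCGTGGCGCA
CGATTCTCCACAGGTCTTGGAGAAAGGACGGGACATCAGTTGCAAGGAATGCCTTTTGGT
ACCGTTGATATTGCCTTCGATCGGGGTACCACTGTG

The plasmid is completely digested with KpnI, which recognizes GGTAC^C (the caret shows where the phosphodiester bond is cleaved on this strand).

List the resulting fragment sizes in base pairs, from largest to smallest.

129, 27 bp

KpnI sites (GGTACC) start at positions 118, 145.
KpnI cuts after base 5 of each site (before the last base), so after positions 122, 149.
Circular molecule, 2 cuts → 2 fragments:
  123–149 → 27 bp
  150–156 then 1–122 → 7 + 122 = 129 bp
Sorted largest to smallest: 129, 27 bp.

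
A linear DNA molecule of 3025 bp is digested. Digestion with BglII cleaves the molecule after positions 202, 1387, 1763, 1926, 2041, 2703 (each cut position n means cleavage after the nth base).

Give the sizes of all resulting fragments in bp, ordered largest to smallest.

1185, 662, 376, 322, 202, 163, 115 bp

Linear molecule, 6 cuts → 7 fragments:
  202 − 0 = 202 bp
  1387 − 202 = 1185 bp
  1763 − 1387 = 376 bp
  1926 − 1763 = 163 bp
  2041 − 1926 = 115 bp
  2703 − 2041 = 662 bp
  3025 − 2703 = 322 bp
Sorted largest to smallest: 1185, 662, 376, 322, 202, 163, 115 bp.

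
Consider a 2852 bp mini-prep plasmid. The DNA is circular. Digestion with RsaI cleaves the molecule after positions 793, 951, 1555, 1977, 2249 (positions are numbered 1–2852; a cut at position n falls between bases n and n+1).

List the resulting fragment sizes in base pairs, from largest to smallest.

Circular molecule, 5 cuts → 5 fragments:
  951 − 793 = 158 bp
  1555 − 951 = 604 bp
  1977 − 1555 = 422 bp
  2249 − 1977 = 272 bp
  wrap: 2852 − 2249 + 793 = 1396 bp
Sorted largest to smallest: 1396, 604, 422, 272, 158 bp.

1396, 604, 422, 272, 158 bp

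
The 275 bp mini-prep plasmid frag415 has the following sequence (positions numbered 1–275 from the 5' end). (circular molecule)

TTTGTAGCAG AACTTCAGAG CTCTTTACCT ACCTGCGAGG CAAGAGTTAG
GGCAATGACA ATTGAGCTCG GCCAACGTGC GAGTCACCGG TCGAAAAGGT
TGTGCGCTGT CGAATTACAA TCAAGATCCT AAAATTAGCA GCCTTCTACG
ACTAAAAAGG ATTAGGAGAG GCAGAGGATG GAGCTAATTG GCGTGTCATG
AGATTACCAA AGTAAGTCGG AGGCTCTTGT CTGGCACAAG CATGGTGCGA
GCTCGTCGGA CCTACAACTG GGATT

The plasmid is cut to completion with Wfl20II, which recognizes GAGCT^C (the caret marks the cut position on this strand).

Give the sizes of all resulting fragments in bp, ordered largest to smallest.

Wfl20II sites (GAGCTC) start at positions 18, 64, 249.
Wfl20II cuts after base 5 of each site (before the last base), so after positions 22, 68, 253.
Circular molecule, 3 cuts → 3 fragments:
  23–68 → 46 bp
  69–253 → 185 bp
  254–275 then 1–22 → 22 + 22 = 44 bp
Sorted largest to smallest: 185, 46, 44 bp.

185, 46, 44 bp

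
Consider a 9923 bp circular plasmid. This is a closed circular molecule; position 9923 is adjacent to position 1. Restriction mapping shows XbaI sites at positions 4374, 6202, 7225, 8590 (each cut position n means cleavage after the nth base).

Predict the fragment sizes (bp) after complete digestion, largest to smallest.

5707, 1828, 1365, 1023 bp

Circular molecule, 4 cuts → 4 fragments:
  6202 − 4374 = 1828 bp
  7225 − 6202 = 1023 bp
  8590 − 7225 = 1365 bp
  wrap: 9923 − 8590 + 4374 = 5707 bp
Sorted largest to smallest: 5707, 1828, 1365, 1023 bp.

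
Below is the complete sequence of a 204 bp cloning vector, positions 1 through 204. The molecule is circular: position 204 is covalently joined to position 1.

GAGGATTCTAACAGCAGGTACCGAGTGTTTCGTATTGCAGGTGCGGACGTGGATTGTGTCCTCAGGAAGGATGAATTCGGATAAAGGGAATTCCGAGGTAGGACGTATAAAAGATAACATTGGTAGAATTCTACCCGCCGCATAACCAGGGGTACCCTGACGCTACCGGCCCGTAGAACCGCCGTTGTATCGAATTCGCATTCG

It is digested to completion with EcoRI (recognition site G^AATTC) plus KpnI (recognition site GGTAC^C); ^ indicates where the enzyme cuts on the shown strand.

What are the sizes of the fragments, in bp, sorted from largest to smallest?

52, 38, 37, 33, 29, 15 bp

EcoRI sites (GAATTC) start at positions 73, 88, 126, 192.
EcoRI cuts after the first base of each site, so after positions 73, 88, 126, 192.
KpnI sites (GGTACC) start at positions 17, 151.
KpnI cuts after base 5 of each site (before the last base), so after positions 21, 155.
Combined cut positions: 21, 73, 88, 126, 155, 192.
Circular molecule, 6 cuts → 6 fragments:
  22–73 → 52 bp
  74–88 → 15 bp
  89–126 → 38 bp
  127–155 → 29 bp
  156–192 → 37 bp
  193–204 then 1–21 → 12 + 21 = 33 bp
Sorted largest to smallest: 52, 38, 37, 33, 29, 15 bp.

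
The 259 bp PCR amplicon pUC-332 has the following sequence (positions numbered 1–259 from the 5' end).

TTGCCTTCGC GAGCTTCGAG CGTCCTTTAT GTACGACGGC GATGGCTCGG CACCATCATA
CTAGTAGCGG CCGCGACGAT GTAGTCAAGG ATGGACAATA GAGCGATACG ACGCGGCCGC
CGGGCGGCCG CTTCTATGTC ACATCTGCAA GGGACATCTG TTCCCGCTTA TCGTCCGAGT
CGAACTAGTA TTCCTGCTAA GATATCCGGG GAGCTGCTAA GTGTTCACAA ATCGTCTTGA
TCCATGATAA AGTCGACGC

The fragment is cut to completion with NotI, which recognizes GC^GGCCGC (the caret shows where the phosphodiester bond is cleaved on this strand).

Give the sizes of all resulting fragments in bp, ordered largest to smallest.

NotI sites (GCGGCCGC) start at positions 67, 113, 124.
NotI cuts after base 2 of each site, so after positions 68, 114, 125.
Linear molecule, 3 cuts → 4 fragments:
  1–68 → 68 bp
  69–114 → 46 bp
  115–125 → 11 bp
  126–259 → 134 bp
Sorted largest to smallest: 134, 68, 46, 11 bp.

134, 68, 46, 11 bp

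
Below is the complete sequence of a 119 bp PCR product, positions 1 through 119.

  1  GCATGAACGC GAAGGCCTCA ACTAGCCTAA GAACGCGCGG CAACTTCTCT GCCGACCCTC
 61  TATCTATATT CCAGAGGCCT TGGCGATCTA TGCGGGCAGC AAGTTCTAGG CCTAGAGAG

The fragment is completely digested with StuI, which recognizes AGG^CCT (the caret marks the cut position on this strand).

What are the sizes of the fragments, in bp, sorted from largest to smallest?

StuI sites (AGGCCT) start at positions 13, 75, 108.
StuI cuts after base 3 of each site, so after positions 15, 77, 110.
Linear molecule, 3 cuts → 4 fragments:
  1–15 → 15 bp
  16–77 → 62 bp
  78–110 → 33 bp
  111–119 → 9 bp
Sorted largest to smallest: 62, 33, 15, 9 bp.

62, 33, 15, 9 bp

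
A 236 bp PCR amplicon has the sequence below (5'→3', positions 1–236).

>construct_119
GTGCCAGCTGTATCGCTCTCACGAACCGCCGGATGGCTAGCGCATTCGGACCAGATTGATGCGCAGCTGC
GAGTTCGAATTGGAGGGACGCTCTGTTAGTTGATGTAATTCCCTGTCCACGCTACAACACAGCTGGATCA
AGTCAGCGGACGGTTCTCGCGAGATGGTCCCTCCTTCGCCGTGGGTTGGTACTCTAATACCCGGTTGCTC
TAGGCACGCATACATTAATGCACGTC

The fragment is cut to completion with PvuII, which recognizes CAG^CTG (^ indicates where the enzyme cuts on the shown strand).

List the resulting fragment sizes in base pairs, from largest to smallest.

PvuII sites (CAGCTG) start at positions 5, 64, 130.
PvuII cuts after base 3 of each site, so after positions 7, 66, 132.
Linear molecule, 3 cuts → 4 fragments:
  1–7 → 7 bp
  8–66 → 59 bp
  67–132 → 66 bp
  133–236 → 104 bp
Sorted largest to smallest: 104, 66, 59, 7 bp.

104, 66, 59, 7 bp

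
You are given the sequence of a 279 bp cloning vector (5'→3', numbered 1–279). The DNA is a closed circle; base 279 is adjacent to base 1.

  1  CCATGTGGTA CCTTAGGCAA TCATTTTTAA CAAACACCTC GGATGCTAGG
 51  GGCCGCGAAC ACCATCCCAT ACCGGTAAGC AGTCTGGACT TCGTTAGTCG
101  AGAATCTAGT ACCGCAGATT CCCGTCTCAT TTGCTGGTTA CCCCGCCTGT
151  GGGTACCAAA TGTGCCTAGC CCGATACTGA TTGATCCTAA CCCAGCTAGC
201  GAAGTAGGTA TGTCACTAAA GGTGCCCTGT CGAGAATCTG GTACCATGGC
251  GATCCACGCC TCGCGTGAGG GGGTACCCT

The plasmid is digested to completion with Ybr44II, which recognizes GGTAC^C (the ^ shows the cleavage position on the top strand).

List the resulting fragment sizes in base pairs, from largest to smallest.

145, 88, 32, 14 bp

Ybr44II sites (GGTACC) start at positions 7, 152, 240, 272.
Ybr44II cuts after base 5 of each site (before the last base), so after positions 11, 156, 244, 276.
Circular molecule, 4 cuts → 4 fragments:
  12–156 → 145 bp
  157–244 → 88 bp
  245–276 → 32 bp
  277–279 then 1–11 → 3 + 11 = 14 bp
Sorted largest to smallest: 145, 88, 32, 14 bp.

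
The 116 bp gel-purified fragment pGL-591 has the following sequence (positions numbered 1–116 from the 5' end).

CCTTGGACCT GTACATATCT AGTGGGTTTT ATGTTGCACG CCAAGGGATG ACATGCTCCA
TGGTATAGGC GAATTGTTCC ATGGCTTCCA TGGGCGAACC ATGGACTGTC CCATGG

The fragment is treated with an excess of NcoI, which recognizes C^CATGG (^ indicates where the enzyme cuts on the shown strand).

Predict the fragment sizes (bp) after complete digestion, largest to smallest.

58, 21, 12, 11, 9, 5 bp

NcoI sites (CCATGG) start at positions 58, 79, 88, 99, 111.
NcoI cuts after the first base of each site, so after positions 58, 79, 88, 99, 111.
Linear molecule, 5 cuts → 6 fragments:
  1–58 → 58 bp
  59–79 → 21 bp
  80–88 → 9 bp
  89–99 → 11 bp
  100–111 → 12 bp
  112–116 → 5 bp
Sorted largest to smallest: 58, 21, 12, 11, 9, 5 bp.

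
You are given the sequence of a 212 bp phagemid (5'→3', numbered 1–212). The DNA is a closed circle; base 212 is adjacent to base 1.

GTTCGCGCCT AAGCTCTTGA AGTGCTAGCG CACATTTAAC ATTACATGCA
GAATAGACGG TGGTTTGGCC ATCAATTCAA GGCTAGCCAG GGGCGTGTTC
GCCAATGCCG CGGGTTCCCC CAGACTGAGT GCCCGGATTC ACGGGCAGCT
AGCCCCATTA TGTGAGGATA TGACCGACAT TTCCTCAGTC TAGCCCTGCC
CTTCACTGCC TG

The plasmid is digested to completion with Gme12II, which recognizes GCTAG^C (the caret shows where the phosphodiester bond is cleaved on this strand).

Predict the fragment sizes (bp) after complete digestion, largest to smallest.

Gme12II sites (GCTAGC) start at positions 24, 82, 148.
Gme12II cuts after base 5 of each site (before the last base), so after positions 28, 86, 152.
Circular molecule, 3 cuts → 3 fragments:
  29–86 → 58 bp
  87–152 → 66 bp
  153–212 then 1–28 → 60 + 28 = 88 bp
Sorted largest to smallest: 88, 66, 58 bp.

88, 66, 58 bp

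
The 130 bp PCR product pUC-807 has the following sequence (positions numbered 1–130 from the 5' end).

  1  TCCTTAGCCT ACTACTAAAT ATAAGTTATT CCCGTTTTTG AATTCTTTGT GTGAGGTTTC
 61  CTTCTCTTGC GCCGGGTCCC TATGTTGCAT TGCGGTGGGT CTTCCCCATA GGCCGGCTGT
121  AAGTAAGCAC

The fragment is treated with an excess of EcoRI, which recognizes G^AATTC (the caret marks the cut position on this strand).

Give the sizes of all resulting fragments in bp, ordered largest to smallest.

The EcoRI site (GAATTC) starts at position 40.
EcoRI cuts after the first base of each site, so after position 40.
Linear molecule, 1 cut → 2 fragments:
  1–40 → 40 bp
  41–130 → 90 bp
Sorted largest to smallest: 90, 40 bp.

90, 40 bp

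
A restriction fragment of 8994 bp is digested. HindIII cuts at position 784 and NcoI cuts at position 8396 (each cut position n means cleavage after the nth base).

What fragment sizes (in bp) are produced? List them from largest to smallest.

7612, 784, 598 bp

Combined cut positions (sorted): 784, 8396.
Linear molecule, 2 cuts → 3 fragments:
  784 − 0 = 784 bp
  8396 − 784 = 7612 bp
  8994 − 8396 = 598 bp
Sorted largest to smallest: 7612, 784, 598 bp.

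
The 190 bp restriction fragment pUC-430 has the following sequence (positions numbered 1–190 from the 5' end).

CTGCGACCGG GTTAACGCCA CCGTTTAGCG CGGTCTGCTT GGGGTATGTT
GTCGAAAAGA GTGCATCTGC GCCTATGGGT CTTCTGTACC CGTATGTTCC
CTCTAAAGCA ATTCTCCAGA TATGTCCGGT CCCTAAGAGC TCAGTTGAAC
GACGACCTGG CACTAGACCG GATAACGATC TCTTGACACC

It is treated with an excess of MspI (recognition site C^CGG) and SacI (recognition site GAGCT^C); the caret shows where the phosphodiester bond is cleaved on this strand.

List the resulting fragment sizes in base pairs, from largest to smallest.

119, 27, 22, 15, 7 bp

MspI sites (CCGG) start at positions 7, 126, 168.
MspI cuts after the first base of each site, so after positions 7, 126, 168.
The SacI site (GAGCTC) starts at position 137.
SacI cuts after base 5 of each site (before the last base), so after position 141.
Combined cut positions: 7, 126, 141, 168.
Linear molecule, 4 cuts → 5 fragments:
  1–7 → 7 bp
  8–126 → 119 bp
  127–141 → 15 bp
  142–168 → 27 bp
  169–190 → 22 bp
Sorted largest to smallest: 119, 27, 22, 15, 7 bp.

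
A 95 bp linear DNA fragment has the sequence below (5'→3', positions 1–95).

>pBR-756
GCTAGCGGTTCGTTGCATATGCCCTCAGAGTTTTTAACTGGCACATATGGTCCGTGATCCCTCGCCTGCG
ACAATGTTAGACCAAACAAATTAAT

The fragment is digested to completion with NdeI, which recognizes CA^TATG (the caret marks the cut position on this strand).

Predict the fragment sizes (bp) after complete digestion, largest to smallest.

50, 28, 17 bp

NdeI sites (CATATG) start at positions 16, 44.
NdeI cuts after base 2 of each site, so after positions 17, 45.
Linear molecule, 2 cuts → 3 fragments:
  1–17 → 17 bp
  18–45 → 28 bp
  46–95 → 50 bp
Sorted largest to smallest: 50, 28, 17 bp.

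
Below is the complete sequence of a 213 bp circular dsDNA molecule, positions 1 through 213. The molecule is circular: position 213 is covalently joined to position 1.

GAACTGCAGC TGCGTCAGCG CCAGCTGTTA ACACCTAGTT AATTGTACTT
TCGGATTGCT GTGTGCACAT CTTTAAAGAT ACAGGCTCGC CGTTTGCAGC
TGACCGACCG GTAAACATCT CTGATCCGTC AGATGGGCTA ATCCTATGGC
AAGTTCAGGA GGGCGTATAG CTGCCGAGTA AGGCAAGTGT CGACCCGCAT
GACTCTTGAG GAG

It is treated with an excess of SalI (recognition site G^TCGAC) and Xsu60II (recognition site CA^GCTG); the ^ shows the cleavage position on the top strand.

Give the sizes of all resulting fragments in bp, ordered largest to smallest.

The SalI site (GTCGAC) starts at position 189.
SalI cuts after the first base of each site, so after position 189.
Xsu60II sites (CAGCTG) start at positions 7, 22, 97.
Xsu60II cuts after base 2 of each site, so after positions 8, 23, 98.
Combined cut positions: 8, 23, 98, 189.
Circular molecule, 4 cuts → 4 fragments:
  9–23 → 15 bp
  24–98 → 75 bp
  99–189 → 91 bp
  190–213 then 1–8 → 24 + 8 = 32 bp
Sorted largest to smallest: 91, 75, 32, 15 bp.

91, 75, 32, 15 bp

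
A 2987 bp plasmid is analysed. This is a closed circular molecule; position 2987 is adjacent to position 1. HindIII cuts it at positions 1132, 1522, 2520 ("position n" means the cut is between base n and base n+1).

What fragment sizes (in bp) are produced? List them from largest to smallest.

Circular molecule, 3 cuts → 3 fragments:
  1522 − 1132 = 390 bp
  2520 − 1522 = 998 bp
  wrap: 2987 − 2520 + 1132 = 1599 bp
Sorted largest to smallest: 1599, 998, 390 bp.

1599, 998, 390 bp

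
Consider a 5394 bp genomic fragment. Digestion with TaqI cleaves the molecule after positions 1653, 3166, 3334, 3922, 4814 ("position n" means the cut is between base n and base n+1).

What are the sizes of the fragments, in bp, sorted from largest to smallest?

Linear molecule, 5 cuts → 6 fragments:
  1653 − 0 = 1653 bp
  3166 − 1653 = 1513 bp
  3334 − 3166 = 168 bp
  3922 − 3334 = 588 bp
  4814 − 3922 = 892 bp
  5394 − 4814 = 580 bp
Sorted largest to smallest: 1653, 1513, 892, 588, 580, 168 bp.

1653, 1513, 892, 588, 580, 168 bp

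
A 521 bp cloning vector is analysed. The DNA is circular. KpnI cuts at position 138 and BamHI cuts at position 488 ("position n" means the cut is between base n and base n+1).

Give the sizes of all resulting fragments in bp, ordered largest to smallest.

Combined cut positions (sorted): 138, 488.
Circular molecule, 2 cuts → 2 fragments:
  488 − 138 = 350 bp
  wrap: 521 − 488 + 138 = 171 bp
Sorted largest to smallest: 350, 171 bp.

350, 171 bp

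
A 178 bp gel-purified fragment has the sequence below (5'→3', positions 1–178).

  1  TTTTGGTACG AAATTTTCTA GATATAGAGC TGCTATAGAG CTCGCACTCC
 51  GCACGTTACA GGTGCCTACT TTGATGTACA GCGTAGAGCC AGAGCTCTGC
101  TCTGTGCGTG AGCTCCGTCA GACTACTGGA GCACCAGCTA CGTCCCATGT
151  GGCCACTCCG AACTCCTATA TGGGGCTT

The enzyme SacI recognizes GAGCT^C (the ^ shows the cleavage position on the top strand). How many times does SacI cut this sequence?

3

GAGCTC occurs starting at positions 38, 92, 110.
SacI cuts at 3 sites.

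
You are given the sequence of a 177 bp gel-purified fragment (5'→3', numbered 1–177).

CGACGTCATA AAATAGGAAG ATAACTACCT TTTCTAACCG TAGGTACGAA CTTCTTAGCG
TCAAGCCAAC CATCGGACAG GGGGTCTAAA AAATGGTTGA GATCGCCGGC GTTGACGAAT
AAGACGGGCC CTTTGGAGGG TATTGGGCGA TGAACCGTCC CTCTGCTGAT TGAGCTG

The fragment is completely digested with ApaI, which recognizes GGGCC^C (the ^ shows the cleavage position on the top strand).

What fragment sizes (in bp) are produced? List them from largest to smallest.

130, 47 bp

The ApaI site (GGGCCC) starts at position 126.
ApaI cuts after base 5 of each site (before the last base), so after position 130.
Linear molecule, 1 cut → 2 fragments:
  1–130 → 130 bp
  131–177 → 47 bp
Sorted largest to smallest: 130, 47 bp.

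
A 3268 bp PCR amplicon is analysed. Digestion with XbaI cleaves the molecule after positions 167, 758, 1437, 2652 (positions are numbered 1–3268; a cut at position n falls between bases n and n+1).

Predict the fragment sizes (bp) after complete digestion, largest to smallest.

1215, 679, 616, 591, 167 bp

Linear molecule, 4 cuts → 5 fragments:
  167 − 0 = 167 bp
  758 − 167 = 591 bp
  1437 − 758 = 679 bp
  2652 − 1437 = 1215 bp
  3268 − 2652 = 616 bp
Sorted largest to smallest: 1215, 679, 616, 591, 167 bp.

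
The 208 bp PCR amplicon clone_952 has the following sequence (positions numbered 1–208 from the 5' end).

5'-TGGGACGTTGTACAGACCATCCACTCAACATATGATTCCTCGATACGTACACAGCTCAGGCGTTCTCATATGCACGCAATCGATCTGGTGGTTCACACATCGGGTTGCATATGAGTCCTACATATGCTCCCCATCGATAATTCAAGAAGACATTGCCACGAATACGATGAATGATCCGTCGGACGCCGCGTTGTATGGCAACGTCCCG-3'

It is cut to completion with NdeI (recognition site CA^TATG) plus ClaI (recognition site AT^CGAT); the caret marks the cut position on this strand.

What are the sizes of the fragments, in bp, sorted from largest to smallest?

NdeI sites (CATATG) start at positions 29, 67, 108, 121.
NdeI cuts after base 2 of each site, so after positions 30, 68, 109, 122.
ClaI sites (ATCGAT) start at positions 79, 133.
ClaI cuts after base 2 of each site, so after positions 80, 134.
Combined cut positions: 30, 68, 80, 109, 122, 134.
Linear molecule, 6 cuts → 7 fragments:
  1–30 → 30 bp
  31–68 → 38 bp
  69–80 → 12 bp
  81–109 → 29 bp
  110–122 → 13 bp
  123–134 → 12 bp
  135–208 → 74 bp
Sorted largest to smallest: 74, 38, 30, 29, 13, 12, 12 bp.

74, 38, 30, 29, 13, 12, 12 bp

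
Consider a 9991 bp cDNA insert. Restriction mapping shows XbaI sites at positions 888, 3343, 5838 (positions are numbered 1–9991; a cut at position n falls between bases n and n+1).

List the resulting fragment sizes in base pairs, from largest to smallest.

Linear molecule, 3 cuts → 4 fragments:
  888 − 0 = 888 bp
  3343 − 888 = 2455 bp
  5838 − 3343 = 2495 bp
  9991 − 5838 = 4153 bp
Sorted largest to smallest: 4153, 2495, 2455, 888 bp.

4153, 2495, 2455, 888 bp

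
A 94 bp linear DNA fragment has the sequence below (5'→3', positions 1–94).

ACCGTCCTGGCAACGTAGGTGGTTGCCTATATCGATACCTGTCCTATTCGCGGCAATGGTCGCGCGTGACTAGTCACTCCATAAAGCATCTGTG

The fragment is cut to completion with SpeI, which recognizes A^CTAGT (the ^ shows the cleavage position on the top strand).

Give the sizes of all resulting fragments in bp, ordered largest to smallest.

69, 25 bp

The SpeI site (ACTAGT) starts at position 69.
SpeI cuts after the first base of each site, so after position 69.
Linear molecule, 1 cut → 2 fragments:
  1–69 → 69 bp
  70–94 → 25 bp
Sorted largest to smallest: 69, 25 bp.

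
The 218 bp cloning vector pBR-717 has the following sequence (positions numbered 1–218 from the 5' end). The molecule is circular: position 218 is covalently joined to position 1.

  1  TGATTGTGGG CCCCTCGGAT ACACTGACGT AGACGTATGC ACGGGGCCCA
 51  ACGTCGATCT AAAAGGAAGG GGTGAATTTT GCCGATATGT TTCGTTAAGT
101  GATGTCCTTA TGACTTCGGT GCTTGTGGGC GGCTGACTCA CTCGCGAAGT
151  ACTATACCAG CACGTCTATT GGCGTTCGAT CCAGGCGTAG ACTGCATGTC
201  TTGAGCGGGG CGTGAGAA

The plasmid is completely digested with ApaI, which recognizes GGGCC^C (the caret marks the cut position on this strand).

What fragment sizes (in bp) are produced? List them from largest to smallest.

182, 36 bp

ApaI sites (GGGCCC) start at positions 8, 44.
ApaI cuts after base 5 of each site (before the last base), so after positions 12, 48.
Circular molecule, 2 cuts → 2 fragments:
  13–48 → 36 bp
  49–218 then 1–12 → 170 + 12 = 182 bp
Sorted largest to smallest: 182, 36 bp.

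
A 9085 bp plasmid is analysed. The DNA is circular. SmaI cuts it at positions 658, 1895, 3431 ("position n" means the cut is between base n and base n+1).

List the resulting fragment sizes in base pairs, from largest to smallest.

6312, 1536, 1237 bp

Circular molecule, 3 cuts → 3 fragments:
  1895 − 658 = 1237 bp
  3431 − 1895 = 1536 bp
  wrap: 9085 − 3431 + 658 = 6312 bp
Sorted largest to smallest: 6312, 1536, 1237 bp.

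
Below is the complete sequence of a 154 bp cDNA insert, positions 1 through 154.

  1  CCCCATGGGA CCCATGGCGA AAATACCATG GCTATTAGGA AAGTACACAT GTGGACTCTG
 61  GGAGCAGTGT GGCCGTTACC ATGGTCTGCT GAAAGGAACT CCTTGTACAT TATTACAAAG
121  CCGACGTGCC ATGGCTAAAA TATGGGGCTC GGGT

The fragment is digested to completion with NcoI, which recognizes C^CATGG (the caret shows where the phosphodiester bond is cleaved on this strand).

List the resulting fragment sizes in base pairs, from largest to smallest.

NcoI sites (CCATGG) start at positions 3, 12, 26, 79, 129.
NcoI cuts after the first base of each site, so after positions 3, 12, 26, 79, 129.
Linear molecule, 5 cuts → 6 fragments:
  1–3 → 3 bp
  4–12 → 9 bp
  13–26 → 14 bp
  27–79 → 53 bp
  80–129 → 50 bp
  130–154 → 25 bp
Sorted largest to smallest: 53, 50, 25, 14, 9, 3 bp.

53, 50, 25, 14, 9, 3 bp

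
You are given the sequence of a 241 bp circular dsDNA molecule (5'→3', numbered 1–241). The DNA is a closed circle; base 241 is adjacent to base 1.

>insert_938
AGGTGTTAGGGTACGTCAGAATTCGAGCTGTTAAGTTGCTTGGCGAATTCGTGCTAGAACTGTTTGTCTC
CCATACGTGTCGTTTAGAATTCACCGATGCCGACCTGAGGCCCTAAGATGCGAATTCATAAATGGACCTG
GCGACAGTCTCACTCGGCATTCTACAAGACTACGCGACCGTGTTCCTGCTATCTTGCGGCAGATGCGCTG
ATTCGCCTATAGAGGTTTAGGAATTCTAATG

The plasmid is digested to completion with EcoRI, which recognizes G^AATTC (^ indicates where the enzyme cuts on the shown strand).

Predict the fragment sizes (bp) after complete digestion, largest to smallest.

109, 42, 35, 29, 26 bp

EcoRI sites (GAATTC) start at positions 19, 45, 87, 122, 231.
EcoRI cuts after the first base of each site, so after positions 19, 45, 87, 122, 231.
Circular molecule, 5 cuts → 5 fragments:
  20–45 → 26 bp
  46–87 → 42 bp
  88–122 → 35 bp
  123–231 → 109 bp
  232–241 then 1–19 → 10 + 19 = 29 bp
Sorted largest to smallest: 109, 42, 35, 29, 26 bp.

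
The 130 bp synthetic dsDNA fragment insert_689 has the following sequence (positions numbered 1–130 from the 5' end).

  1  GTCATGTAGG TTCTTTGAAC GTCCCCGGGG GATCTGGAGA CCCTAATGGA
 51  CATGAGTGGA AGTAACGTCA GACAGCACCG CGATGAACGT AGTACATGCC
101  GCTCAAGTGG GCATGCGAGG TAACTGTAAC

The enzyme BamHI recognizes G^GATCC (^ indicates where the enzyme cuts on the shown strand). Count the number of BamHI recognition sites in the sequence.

0

No occurrence of GGATCC is present in the sequence.
BamHI does not cut: 0 sites.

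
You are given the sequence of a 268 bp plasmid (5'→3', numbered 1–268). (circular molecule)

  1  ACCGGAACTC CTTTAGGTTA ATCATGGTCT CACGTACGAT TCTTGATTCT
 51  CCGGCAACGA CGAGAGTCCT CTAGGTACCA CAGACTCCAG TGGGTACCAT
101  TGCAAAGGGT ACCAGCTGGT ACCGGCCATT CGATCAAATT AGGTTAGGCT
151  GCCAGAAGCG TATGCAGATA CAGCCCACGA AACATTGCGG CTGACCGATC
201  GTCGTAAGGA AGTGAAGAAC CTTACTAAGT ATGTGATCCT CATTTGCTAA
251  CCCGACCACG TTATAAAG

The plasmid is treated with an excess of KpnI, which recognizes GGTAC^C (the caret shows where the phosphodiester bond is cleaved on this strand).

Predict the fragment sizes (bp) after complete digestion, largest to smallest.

KpnI sites (GGTACC) start at positions 74, 93, 108, 118.
KpnI cuts after base 5 of each site (before the last base), so after positions 78, 97, 112, 122.
Circular molecule, 4 cuts → 4 fragments:
  79–97 → 19 bp
  98–112 → 15 bp
  113–122 → 10 bp
  123–268 then 1–78 → 146 + 78 = 224 bp
Sorted largest to smallest: 224, 19, 15, 10 bp.

224, 19, 15, 10 bp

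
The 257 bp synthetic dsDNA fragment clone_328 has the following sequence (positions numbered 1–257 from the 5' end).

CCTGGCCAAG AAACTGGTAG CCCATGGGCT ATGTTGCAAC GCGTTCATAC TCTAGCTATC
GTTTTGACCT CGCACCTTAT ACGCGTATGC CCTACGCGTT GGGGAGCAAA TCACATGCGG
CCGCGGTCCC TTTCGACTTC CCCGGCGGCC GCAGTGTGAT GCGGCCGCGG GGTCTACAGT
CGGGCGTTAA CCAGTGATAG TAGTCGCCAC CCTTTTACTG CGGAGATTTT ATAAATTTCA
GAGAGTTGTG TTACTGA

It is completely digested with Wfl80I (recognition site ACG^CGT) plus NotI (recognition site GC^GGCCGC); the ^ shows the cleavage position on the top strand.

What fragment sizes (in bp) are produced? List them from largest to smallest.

Wfl80I sites (ACGCGT) start at positions 39, 81, 94.
Wfl80I cuts after base 3 of each site, so after positions 41, 83, 96.
NotI sites (GCGGCCGC) start at positions 117, 145, 161.
NotI cuts after base 2 of each site, so after positions 118, 146, 162.
Combined cut positions: 41, 83, 96, 118, 146, 162.
Linear molecule, 6 cuts → 7 fragments:
  1–41 → 41 bp
  42–83 → 42 bp
  84–96 → 13 bp
  97–118 → 22 bp
  119–146 → 28 bp
  147–162 → 16 bp
  163–257 → 95 bp
Sorted largest to smallest: 95, 42, 41, 28, 22, 16, 13 bp.

95, 42, 41, 28, 22, 16, 13 bp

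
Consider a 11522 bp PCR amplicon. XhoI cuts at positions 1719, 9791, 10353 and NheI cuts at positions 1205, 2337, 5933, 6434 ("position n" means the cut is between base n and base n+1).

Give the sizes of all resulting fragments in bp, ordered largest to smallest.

Combined cut positions (sorted): 1205, 1719, 2337, 5933, 6434, 9791, 10353.
Linear molecule, 7 cuts → 8 fragments:
  1205 − 0 = 1205 bp
  1719 − 1205 = 514 bp
  2337 − 1719 = 618 bp
  5933 − 2337 = 3596 bp
  6434 − 5933 = 501 bp
  9791 − 6434 = 3357 bp
  10353 − 9791 = 562 bp
  11522 − 10353 = 1169 bp
Sorted largest to smallest: 3596, 3357, 1205, 1169, 618, 562, 514, 501 bp.

3596, 3357, 1205, 1169, 618, 562, 514, 501 bp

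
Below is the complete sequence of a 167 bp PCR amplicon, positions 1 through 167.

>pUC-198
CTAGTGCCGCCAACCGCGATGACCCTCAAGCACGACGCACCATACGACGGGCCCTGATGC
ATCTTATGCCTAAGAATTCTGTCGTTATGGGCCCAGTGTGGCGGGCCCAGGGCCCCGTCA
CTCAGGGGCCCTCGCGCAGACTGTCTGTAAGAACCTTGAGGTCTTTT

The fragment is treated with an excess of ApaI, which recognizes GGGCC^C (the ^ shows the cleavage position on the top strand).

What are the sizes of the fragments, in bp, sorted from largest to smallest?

ApaI sites (GGGCCC) start at positions 49, 89, 103, 110, 126.
ApaI cuts after base 5 of each site (before the last base), so after positions 53, 93, 107, 114, 130.
Linear molecule, 5 cuts → 6 fragments:
  1–53 → 53 bp
  54–93 → 40 bp
  94–107 → 14 bp
  108–114 → 7 bp
  115–130 → 16 bp
  131–167 → 37 bp
Sorted largest to smallest: 53, 40, 37, 16, 14, 7 bp.

53, 40, 37, 16, 14, 7 bp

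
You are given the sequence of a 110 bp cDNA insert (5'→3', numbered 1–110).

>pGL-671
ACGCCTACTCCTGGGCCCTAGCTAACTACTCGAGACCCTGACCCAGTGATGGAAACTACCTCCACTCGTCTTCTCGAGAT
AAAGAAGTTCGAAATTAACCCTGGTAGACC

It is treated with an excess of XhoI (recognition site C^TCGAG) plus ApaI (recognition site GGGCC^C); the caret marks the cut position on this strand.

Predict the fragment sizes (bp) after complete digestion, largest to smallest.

44, 37, 17, 12 bp

XhoI sites (CTCGAG) start at positions 29, 73.
XhoI cuts after the first base of each site, so after positions 29, 73.
The ApaI site (GGGCCC) starts at position 13.
ApaI cuts after base 5 of each site (before the last base), so after position 17.
Combined cut positions: 17, 29, 73.
Linear molecule, 3 cuts → 4 fragments:
  1–17 → 17 bp
  18–29 → 12 bp
  30–73 → 44 bp
  74–110 → 37 bp
Sorted largest to smallest: 44, 37, 17, 12 bp.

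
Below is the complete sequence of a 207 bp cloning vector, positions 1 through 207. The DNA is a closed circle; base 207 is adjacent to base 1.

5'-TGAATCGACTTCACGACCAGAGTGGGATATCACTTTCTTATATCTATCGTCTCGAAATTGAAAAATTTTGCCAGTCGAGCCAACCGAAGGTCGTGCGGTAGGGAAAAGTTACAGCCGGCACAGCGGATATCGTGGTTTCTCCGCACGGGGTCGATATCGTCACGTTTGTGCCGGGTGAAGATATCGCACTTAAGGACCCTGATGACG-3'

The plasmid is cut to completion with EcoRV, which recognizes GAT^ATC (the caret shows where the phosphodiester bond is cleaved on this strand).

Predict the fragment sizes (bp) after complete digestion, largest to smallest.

100, 53, 27, 27 bp

EcoRV sites (GATATC) start at positions 26, 126, 153, 180.
EcoRV cuts after base 3 of each site, so after positions 28, 128, 155, 182.
Circular molecule, 4 cuts → 4 fragments:
  29–128 → 100 bp
  129–155 → 27 bp
  156–182 → 27 bp
  183–207 then 1–28 → 25 + 28 = 53 bp
Sorted largest to smallest: 100, 53, 27, 27 bp.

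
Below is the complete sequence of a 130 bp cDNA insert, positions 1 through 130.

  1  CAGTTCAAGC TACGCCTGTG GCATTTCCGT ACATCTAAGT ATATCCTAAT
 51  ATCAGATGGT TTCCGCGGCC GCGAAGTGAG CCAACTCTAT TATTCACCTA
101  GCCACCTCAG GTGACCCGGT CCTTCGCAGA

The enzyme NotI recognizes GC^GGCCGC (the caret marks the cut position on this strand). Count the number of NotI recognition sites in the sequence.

GCGGCCGC occurs starting at position 65.
NotI cuts at 1 site.

1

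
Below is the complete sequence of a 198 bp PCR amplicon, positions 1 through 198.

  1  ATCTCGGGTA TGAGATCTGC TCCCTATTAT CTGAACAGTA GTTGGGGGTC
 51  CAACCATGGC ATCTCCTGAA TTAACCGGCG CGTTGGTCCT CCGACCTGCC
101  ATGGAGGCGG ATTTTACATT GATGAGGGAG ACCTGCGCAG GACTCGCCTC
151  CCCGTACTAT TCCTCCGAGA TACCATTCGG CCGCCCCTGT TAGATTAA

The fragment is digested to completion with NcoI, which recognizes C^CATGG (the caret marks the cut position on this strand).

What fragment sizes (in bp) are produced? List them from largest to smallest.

NcoI sites (CCATGG) start at positions 54, 99.
NcoI cuts after the first base of each site, so after positions 54, 99.
Linear molecule, 2 cuts → 3 fragments:
  1–54 → 54 bp
  55–99 → 45 bp
  100–198 → 99 bp
Sorted largest to smallest: 99, 54, 45 bp.

99, 54, 45 bp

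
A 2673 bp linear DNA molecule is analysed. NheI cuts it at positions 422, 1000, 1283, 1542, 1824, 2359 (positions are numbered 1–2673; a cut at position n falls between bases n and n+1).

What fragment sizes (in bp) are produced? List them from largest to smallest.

578, 535, 422, 314, 283, 282, 259 bp

Linear molecule, 6 cuts → 7 fragments:
  422 − 0 = 422 bp
  1000 − 422 = 578 bp
  1283 − 1000 = 283 bp
  1542 − 1283 = 259 bp
  1824 − 1542 = 282 bp
  2359 − 1824 = 535 bp
  2673 − 2359 = 314 bp
Sorted largest to smallest: 578, 535, 422, 314, 283, 282, 259 bp.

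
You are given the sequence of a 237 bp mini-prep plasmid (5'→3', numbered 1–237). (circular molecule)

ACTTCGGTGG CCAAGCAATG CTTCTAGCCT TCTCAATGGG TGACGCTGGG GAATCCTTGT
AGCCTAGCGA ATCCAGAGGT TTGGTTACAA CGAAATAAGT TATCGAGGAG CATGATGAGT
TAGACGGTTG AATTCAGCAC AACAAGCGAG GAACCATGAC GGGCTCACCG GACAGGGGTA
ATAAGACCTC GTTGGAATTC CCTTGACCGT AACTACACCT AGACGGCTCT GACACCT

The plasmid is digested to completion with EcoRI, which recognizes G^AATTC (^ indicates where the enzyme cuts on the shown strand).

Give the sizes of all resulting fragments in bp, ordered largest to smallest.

172, 65 bp

EcoRI sites (GAATTC) start at positions 130, 195.
EcoRI cuts after the first base of each site, so after positions 130, 195.
Circular molecule, 2 cuts → 2 fragments:
  131–195 → 65 bp
  196–237 then 1–130 → 42 + 130 = 172 bp
Sorted largest to smallest: 172, 65 bp.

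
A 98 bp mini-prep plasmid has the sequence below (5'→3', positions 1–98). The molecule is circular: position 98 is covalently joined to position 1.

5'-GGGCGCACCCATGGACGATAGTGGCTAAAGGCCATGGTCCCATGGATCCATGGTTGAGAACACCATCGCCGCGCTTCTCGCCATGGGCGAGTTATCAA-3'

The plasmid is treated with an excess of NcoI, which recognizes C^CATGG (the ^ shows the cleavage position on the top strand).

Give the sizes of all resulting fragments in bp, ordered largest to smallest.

NcoI sites (CCATGG) start at positions 9, 32, 40, 48, 81.
NcoI cuts after the first base of each site, so after positions 9, 32, 40, 48, 81.
Circular molecule, 5 cuts → 5 fragments:
  10–32 → 23 bp
  33–40 → 8 bp
  41–48 → 8 bp
  49–81 → 33 bp
  82–98 then 1–9 → 17 + 9 = 26 bp
Sorted largest to smallest: 33, 26, 23, 8, 8 bp.

33, 26, 23, 8, 8 bp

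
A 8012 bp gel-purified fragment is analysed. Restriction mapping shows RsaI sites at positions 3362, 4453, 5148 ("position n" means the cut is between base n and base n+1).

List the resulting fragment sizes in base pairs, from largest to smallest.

Linear molecule, 3 cuts → 4 fragments:
  3362 − 0 = 3362 bp
  4453 − 3362 = 1091 bp
  5148 − 4453 = 695 bp
  8012 − 5148 = 2864 bp
Sorted largest to smallest: 3362, 2864, 1091, 695 bp.

3362, 2864, 1091, 695 bp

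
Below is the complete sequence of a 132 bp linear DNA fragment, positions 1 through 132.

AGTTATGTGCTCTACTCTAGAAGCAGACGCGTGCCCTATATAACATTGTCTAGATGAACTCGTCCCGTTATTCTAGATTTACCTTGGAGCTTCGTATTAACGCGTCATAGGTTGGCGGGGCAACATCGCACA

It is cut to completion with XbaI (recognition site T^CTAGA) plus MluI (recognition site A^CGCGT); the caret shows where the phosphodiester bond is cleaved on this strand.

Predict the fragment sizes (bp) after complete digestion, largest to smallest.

32, 28, 23, 22, 16, 11 bp

XbaI sites (TCTAGA) start at positions 16, 49, 72.
XbaI cuts after the first base of each site, so after positions 16, 49, 72.
MluI sites (ACGCGT) start at positions 27, 100.
MluI cuts after the first base of each site, so after positions 27, 100.
Combined cut positions: 16, 27, 49, 72, 100.
Linear molecule, 5 cuts → 6 fragments:
  1–16 → 16 bp
  17–27 → 11 bp
  28–49 → 22 bp
  50–72 → 23 bp
  73–100 → 28 bp
  101–132 → 32 bp
Sorted largest to smallest: 32, 28, 23, 22, 16, 11 bp.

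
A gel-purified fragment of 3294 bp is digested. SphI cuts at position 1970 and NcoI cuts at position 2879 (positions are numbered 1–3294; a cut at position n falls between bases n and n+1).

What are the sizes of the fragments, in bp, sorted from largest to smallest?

Combined cut positions (sorted): 1970, 2879.
Linear molecule, 2 cuts → 3 fragments:
  1970 − 0 = 1970 bp
  2879 − 1970 = 909 bp
  3294 − 2879 = 415 bp
Sorted largest to smallest: 1970, 909, 415 bp.

1970, 909, 415 bp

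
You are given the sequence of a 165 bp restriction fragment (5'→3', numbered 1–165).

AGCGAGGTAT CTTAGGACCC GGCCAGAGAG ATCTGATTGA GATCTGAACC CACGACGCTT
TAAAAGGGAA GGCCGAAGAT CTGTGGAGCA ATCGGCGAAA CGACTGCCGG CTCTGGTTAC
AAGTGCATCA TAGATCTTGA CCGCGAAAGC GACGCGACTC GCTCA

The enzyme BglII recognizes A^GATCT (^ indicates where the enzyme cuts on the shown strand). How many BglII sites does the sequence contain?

AGATCT occurs starting at positions 29, 40, 77, 132.
BglII cuts at 4 sites.

4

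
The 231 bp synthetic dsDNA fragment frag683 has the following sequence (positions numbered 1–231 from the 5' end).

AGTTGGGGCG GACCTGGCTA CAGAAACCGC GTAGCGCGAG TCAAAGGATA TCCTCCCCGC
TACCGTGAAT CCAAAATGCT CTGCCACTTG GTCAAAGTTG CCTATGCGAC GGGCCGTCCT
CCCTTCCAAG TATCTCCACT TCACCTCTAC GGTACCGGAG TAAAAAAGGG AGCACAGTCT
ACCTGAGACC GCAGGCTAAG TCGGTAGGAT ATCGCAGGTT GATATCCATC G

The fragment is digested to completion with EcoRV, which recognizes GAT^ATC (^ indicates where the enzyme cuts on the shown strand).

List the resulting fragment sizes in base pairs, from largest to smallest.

EcoRV sites (GATATC) start at positions 47, 208, 221.
EcoRV cuts after base 3 of each site, so after positions 49, 210, 223.
Linear molecule, 3 cuts → 4 fragments:
  1–49 → 49 bp
  50–210 → 161 bp
  211–223 → 13 bp
  224–231 → 8 bp
Sorted largest to smallest: 161, 49, 13, 8 bp.

161, 49, 13, 8 bp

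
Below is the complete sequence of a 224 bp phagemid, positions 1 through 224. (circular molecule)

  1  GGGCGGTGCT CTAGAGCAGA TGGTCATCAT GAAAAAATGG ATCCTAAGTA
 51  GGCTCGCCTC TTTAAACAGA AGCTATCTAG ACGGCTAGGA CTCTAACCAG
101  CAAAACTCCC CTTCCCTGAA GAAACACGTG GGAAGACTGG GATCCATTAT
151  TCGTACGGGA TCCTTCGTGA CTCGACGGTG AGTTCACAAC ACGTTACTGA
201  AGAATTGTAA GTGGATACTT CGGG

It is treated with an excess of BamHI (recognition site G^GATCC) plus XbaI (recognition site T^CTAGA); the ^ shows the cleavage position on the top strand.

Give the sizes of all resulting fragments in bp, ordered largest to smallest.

76, 64, 37, 29, 18 bp

BamHI sites (GGATCC) start at positions 39, 140, 158.
BamHI cuts after the first base of each site, so after positions 39, 140, 158.
XbaI sites (TCTAGA) start at positions 10, 76.
XbaI cuts after the first base of each site, so after positions 10, 76.
Combined cut positions: 10, 39, 76, 140, 158.
Circular molecule, 5 cuts → 5 fragments:
  11–39 → 29 bp
  40–76 → 37 bp
  77–140 → 64 bp
  141–158 → 18 bp
  159–224 then 1–10 → 66 + 10 = 76 bp
Sorted largest to smallest: 76, 64, 37, 29, 18 bp.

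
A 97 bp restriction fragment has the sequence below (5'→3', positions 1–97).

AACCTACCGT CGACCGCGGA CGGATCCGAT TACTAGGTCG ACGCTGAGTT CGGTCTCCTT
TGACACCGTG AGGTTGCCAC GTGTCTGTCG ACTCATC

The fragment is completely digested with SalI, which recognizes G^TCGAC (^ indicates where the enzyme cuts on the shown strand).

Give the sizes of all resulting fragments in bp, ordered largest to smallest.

50, 28, 10, 9 bp

SalI sites (GTCGAC) start at positions 9, 37, 87.
SalI cuts after the first base of each site, so after positions 9, 37, 87.
Linear molecule, 3 cuts → 4 fragments:
  1–9 → 9 bp
  10–37 → 28 bp
  38–87 → 50 bp
  88–97 → 10 bp
Sorted largest to smallest: 50, 28, 10, 9 bp.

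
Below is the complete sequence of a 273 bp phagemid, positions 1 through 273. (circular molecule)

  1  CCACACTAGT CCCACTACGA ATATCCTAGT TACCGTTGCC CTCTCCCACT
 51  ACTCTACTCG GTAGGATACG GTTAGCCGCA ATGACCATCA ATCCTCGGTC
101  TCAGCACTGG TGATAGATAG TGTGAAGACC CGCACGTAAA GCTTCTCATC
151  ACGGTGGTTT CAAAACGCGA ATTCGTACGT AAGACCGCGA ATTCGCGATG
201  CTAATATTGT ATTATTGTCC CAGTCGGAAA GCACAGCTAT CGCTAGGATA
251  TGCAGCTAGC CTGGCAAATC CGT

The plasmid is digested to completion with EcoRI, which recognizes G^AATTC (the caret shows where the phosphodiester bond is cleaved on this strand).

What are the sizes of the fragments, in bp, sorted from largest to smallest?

EcoRI sites (GAATTC) start at positions 169, 189.
EcoRI cuts after the first base of each site, so after positions 169, 189.
Circular molecule, 2 cuts → 2 fragments:
  170–189 → 20 bp
  190–273 then 1–169 → 84 + 169 = 253 bp
Sorted largest to smallest: 253, 20 bp.

253, 20 bp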